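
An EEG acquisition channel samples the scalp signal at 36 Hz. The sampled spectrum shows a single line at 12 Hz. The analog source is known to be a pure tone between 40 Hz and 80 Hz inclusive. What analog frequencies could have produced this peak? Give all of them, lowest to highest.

48 Hz, 60 Hz

Frequencies that alias to 12 Hz are k·fs ± 12 Hz for integer k ≥ 0.
k=0: 12 Hz.
k=1: 24 Hz, 48 Hz.
k=2: 60 Hz, 84 Hz.
k=3: 96 Hz, 120 Hz.
Within [40 Hz, 80 Hz]: 48 Hz, 60 Hz.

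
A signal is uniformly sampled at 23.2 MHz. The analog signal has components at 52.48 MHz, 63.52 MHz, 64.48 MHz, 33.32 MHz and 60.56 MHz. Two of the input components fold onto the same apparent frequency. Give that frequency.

6.08 MHz

fs/2 = 11.6 MHz.
52.48 MHz mod fs = 6.08 MHz.
6.08 MHz ≤ fs/2 = 11.6 MHz, appears at 6.08 MHz.
63.52 MHz mod fs = 17.12 MHz.
17.12 MHz > fs/2 = 11.6 MHz, folds to fs − 17.12 MHz = 6.08 MHz.
64.48 MHz mod fs = 18.08 MHz.
18.08 MHz > fs/2 = 11.6 MHz, folds to fs − 18.08 MHz = 5.12 MHz.
33.32 MHz mod fs = 10.12 MHz.
10.12 MHz ≤ fs/2 = 11.6 MHz, appears at 10.12 MHz.
60.56 MHz mod fs = 14.16 MHz.
14.16 MHz > fs/2 = 11.6 MHz, folds to fs − 14.16 MHz = 9.04 MHz.
52.48 MHz and 63.52 MHz both map to 6.08 MHz.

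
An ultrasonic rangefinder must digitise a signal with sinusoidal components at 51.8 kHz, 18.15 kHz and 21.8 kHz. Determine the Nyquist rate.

103.6 kHz

Highest-frequency component: 51.8 kHz.
Nyquist rate = 2 × 51.8 kHz = 103.6 kHz.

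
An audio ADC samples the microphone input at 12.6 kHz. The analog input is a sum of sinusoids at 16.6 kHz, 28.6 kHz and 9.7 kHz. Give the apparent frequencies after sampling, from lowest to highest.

fs/2 = 6.3 kHz.
16.6 kHz mod fs = 4 kHz.
4 kHz ≤ fs/2 = 6.3 kHz, appears at 4 kHz.
28.6 kHz mod fs = 3.4 kHz.
3.4 kHz ≤ fs/2 = 6.3 kHz, appears at 3.4 kHz.
9.7 kHz > fs/2 = 6.3 kHz, folds to fs − 9.7 kHz = 2.9 kHz.
Distinct values: {2.9 kHz, 3.4 kHz, 4 kHz}.

2.9 kHz, 3.4 kHz, 4 kHz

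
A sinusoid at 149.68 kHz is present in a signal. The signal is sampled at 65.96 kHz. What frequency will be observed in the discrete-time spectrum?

149.68 kHz mod fs = 17.76 kHz.
17.76 kHz ≤ fs/2 = 32.98 kHz, appears at 17.76 kHz.

17.76 kHz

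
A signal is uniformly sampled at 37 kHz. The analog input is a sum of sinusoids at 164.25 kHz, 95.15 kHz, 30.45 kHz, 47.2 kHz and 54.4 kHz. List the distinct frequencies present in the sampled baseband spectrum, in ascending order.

fs/2 = 18.5 kHz.
164.25 kHz mod fs = 16.25 kHz.
16.25 kHz ≤ fs/2 = 18.5 kHz, appears at 16.25 kHz.
95.15 kHz mod fs = 21.15 kHz.
21.15 kHz > fs/2 = 18.5 kHz, folds to fs − 21.15 kHz = 15.85 kHz.
30.45 kHz > fs/2 = 18.5 kHz, folds to fs − 30.45 kHz = 6.55 kHz.
47.2 kHz mod fs = 10.2 kHz.
10.2 kHz ≤ fs/2 = 18.5 kHz, appears at 10.2 kHz.
54.4 kHz mod fs = 17.4 kHz.
17.4 kHz ≤ fs/2 = 18.5 kHz, appears at 17.4 kHz.
Distinct values: {6.55 kHz, 10.2 kHz, 15.85 kHz, 16.25 kHz, 17.4 kHz}.

6.55 kHz, 10.2 kHz, 15.85 kHz, 16.25 kHz, 17.4 kHz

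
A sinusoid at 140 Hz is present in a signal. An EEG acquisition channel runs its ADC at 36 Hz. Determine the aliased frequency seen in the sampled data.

4 Hz

140 Hz mod fs = 32 Hz.
32 Hz > fs/2 = 18 Hz, folds to fs − 32 Hz = 4 Hz.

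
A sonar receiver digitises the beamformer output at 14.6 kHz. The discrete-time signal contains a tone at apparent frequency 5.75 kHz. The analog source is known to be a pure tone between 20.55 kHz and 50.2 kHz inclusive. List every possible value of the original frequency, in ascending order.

Frequencies that alias to 5.75 kHz are k·fs ± 5.75 kHz for integer k ≥ 0.
k=0: 5.75 kHz.
k=1: 8.85 kHz, 20.35 kHz.
k=2: 23.45 kHz, 34.95 kHz.
k=3: 38.05 kHz, 49.55 kHz.
k=4: 52.65 kHz, 64.15 kHz.
Within [20.55 kHz, 50.2 kHz]: 23.45 kHz, 34.95 kHz, 38.05 kHz, 49.55 kHz.

23.45 kHz, 34.95 kHz, 38.05 kHz, 49.55 kHz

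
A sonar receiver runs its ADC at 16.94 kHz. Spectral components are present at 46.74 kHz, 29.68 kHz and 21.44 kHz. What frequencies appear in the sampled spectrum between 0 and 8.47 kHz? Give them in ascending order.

4.08 kHz, 4.2 kHz, 4.5 kHz

fs/2 = 8.47 kHz.
46.74 kHz mod fs = 12.86 kHz.
12.86 kHz > fs/2 = 8.47 kHz, folds to fs − 12.86 kHz = 4.08 kHz.
29.68 kHz mod fs = 12.74 kHz.
12.74 kHz > fs/2 = 8.47 kHz, folds to fs − 12.74 kHz = 4.2 kHz.
21.44 kHz mod fs = 4.5 kHz.
4.5 kHz ≤ fs/2 = 8.47 kHz, appears at 4.5 kHz.
Distinct values: {4.08 kHz, 4.2 kHz, 4.5 kHz}.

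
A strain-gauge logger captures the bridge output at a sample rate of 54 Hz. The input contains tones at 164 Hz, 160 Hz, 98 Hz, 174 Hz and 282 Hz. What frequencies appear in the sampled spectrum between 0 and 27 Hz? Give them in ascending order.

fs/2 = 27 Hz.
164 Hz mod fs = 2 Hz.
2 Hz ≤ fs/2 = 27 Hz, appears at 2 Hz.
160 Hz mod fs = 52 Hz.
52 Hz > fs/2 = 27 Hz, folds to fs − 52 Hz = 2 Hz.
98 Hz mod fs = 44 Hz.
44 Hz > fs/2 = 27 Hz, folds to fs − 44 Hz = 10 Hz.
174 Hz mod fs = 12 Hz.
12 Hz ≤ fs/2 = 27 Hz, appears at 12 Hz.
282 Hz mod fs = 12 Hz.
12 Hz ≤ fs/2 = 27 Hz, appears at 12 Hz.
Distinct values: {2 Hz, 10 Hz, 12 Hz}.

2 Hz, 10 Hz, 12 Hz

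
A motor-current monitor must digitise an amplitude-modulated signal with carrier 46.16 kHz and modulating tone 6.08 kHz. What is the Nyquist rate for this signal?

AM sidebands sit at fc ± fm = 40.08 kHz and 52.24 kHz.
Highest-frequency component: 52.24 kHz.
Nyquist rate = 2 × 52.24 kHz = 104.48 kHz.

104.48 kHz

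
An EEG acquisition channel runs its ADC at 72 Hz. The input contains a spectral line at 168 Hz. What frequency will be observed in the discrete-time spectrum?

24 Hz

168 Hz mod fs = 24 Hz.
24 Hz ≤ fs/2 = 36 Hz, appears at 24 Hz.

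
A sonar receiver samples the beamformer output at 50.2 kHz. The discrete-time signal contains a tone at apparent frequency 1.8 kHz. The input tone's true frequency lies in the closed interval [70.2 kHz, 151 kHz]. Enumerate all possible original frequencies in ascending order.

Frequencies that alias to 1.8 kHz are k·fs ± 1.8 kHz for integer k ≥ 0.
k=0: 1.8 kHz.
k=1: 48.4 kHz, 52 kHz.
k=2: 98.6 kHz, 102.2 kHz.
k=3: 148.8 kHz, 152.4 kHz.
k=4: 199 kHz, 202.6 kHz.
Within [70.2 kHz, 151 kHz]: 98.6 kHz, 102.2 kHz, 148.8 kHz.

98.6 kHz, 102.2 kHz, 148.8 kHz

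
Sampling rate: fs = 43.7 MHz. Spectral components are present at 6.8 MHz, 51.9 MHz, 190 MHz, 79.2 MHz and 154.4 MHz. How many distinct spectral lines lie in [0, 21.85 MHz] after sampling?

fs/2 = 21.85 MHz.
6.8 MHz ≤ fs/2 = 21.85 MHz, passes unchanged.
51.9 MHz mod fs = 8.2 MHz.
8.2 MHz ≤ fs/2 = 21.85 MHz, appears at 8.2 MHz.
190 MHz mod fs = 15.2 MHz.
15.2 MHz ≤ fs/2 = 21.85 MHz, appears at 15.2 MHz.
79.2 MHz mod fs = 35.5 MHz.
35.5 MHz > fs/2 = 21.85 MHz, folds to fs − 35.5 MHz = 8.2 MHz.
154.4 MHz mod fs = 23.3 MHz.
23.3 MHz > fs/2 = 21.85 MHz, folds to fs − 23.3 MHz = 20.4 MHz.
Distinct values: {6.8 MHz, 8.2 MHz, 15.2 MHz, 20.4 MHz} → 4.

4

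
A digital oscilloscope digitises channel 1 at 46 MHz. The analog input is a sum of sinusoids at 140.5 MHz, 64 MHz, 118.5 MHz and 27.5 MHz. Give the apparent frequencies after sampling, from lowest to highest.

2.5 MHz, 18 MHz, 18.5 MHz, 19.5 MHz

fs/2 = 23 MHz.
140.5 MHz mod fs = 2.5 MHz.
2.5 MHz ≤ fs/2 = 23 MHz, appears at 2.5 MHz.
64 MHz mod fs = 18 MHz.
18 MHz ≤ fs/2 = 23 MHz, appears at 18 MHz.
118.5 MHz mod fs = 26.5 MHz.
26.5 MHz > fs/2 = 23 MHz, folds to fs − 26.5 MHz = 19.5 MHz.
27.5 MHz > fs/2 = 23 MHz, folds to fs − 27.5 MHz = 18.5 MHz.
Distinct values: {2.5 MHz, 18 MHz, 18.5 MHz, 19.5 MHz}.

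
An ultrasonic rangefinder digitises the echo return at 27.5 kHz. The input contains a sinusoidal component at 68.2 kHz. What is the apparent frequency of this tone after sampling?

13.2 kHz

68.2 kHz mod fs = 13.2 kHz.
13.2 kHz ≤ fs/2 = 13.75 kHz, appears at 13.2 kHz.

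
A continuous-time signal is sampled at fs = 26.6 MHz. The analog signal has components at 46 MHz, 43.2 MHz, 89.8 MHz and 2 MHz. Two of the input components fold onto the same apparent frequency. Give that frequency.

10 MHz

fs/2 = 13.3 MHz.
46 MHz mod fs = 19.4 MHz.
19.4 MHz > fs/2 = 13.3 MHz, folds to fs − 19.4 MHz = 7.2 MHz.
43.2 MHz mod fs = 16.6 MHz.
16.6 MHz > fs/2 = 13.3 MHz, folds to fs − 16.6 MHz = 10 MHz.
89.8 MHz mod fs = 10 MHz.
10 MHz ≤ fs/2 = 13.3 MHz, appears at 10 MHz.
2 MHz ≤ fs/2 = 13.3 MHz, passes unchanged.
43.2 MHz and 89.8 MHz both map to 10 MHz.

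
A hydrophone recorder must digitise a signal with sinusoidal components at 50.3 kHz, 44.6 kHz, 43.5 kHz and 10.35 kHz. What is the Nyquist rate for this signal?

100.6 kHz

Highest-frequency component: 50.3 kHz.
Nyquist rate = 2 × 50.3 kHz = 100.6 kHz.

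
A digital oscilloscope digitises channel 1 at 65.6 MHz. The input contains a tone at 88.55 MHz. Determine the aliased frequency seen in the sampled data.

22.95 MHz

88.55 MHz mod fs = 22.95 MHz.
22.95 MHz ≤ fs/2 = 32.8 MHz, appears at 22.95 MHz.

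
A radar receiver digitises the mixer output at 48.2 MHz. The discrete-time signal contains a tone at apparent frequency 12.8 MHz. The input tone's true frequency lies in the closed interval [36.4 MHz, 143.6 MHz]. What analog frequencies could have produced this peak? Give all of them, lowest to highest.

61 MHz, 83.6 MHz, 109.2 MHz, 131.8 MHz

Frequencies that alias to 12.8 MHz are k·fs ± 12.8 MHz for integer k ≥ 0.
k=0: 12.8 MHz.
k=1: 35.4 MHz, 61 MHz.
k=2: 83.6 MHz, 109.2 MHz.
k=3: 131.8 MHz, 157.4 MHz.
k=4: 180 MHz, 205.6 MHz.
Within [36.4 MHz, 143.6 MHz]: 61 MHz, 83.6 MHz, 109.2 MHz, 131.8 MHz.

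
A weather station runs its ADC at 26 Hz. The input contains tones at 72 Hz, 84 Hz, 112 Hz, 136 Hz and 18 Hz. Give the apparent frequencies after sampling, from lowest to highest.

fs/2 = 13 Hz.
72 Hz mod fs = 20 Hz.
20 Hz > fs/2 = 13 Hz, folds to fs − 20 Hz = 6 Hz.
84 Hz mod fs = 6 Hz.
6 Hz ≤ fs/2 = 13 Hz, appears at 6 Hz.
112 Hz mod fs = 8 Hz.
8 Hz ≤ fs/2 = 13 Hz, appears at 8 Hz.
136 Hz mod fs = 6 Hz.
6 Hz ≤ fs/2 = 13 Hz, appears at 6 Hz.
18 Hz > fs/2 = 13 Hz, folds to fs − 18 Hz = 8 Hz.
Distinct values: {6 Hz, 8 Hz}.

6 Hz, 8 Hz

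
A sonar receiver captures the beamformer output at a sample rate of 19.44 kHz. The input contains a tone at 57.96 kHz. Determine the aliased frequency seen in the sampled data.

0.36 kHz

57.96 kHz mod fs = 19.08 kHz.
19.08 kHz > fs/2 = 9.72 kHz, folds to fs − 19.08 kHz = 0.36 kHz.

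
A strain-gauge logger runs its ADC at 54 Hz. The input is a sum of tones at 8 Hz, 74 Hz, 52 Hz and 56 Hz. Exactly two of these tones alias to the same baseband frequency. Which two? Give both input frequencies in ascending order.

fs/2 = 27 Hz.
8 Hz ≤ fs/2 = 27 Hz, passes unchanged.
74 Hz mod fs = 20 Hz.
20 Hz ≤ fs/2 = 27 Hz, appears at 20 Hz.
52 Hz > fs/2 = 27 Hz, folds to fs − 52 Hz = 2 Hz.
56 Hz mod fs = 2 Hz.
2 Hz ≤ fs/2 = 27 Hz, appears at 2 Hz.
52 Hz and 56 Hz both map to 2 Hz.

52 Hz, 56 Hz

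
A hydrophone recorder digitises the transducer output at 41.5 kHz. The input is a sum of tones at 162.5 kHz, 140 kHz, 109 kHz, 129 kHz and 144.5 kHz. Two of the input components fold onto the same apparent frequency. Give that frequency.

15.5 kHz

fs/2 = 20.75 kHz.
162.5 kHz mod fs = 38 kHz.
38 kHz > fs/2 = 20.75 kHz, folds to fs − 38 kHz = 3.5 kHz.
140 kHz mod fs = 15.5 kHz.
15.5 kHz ≤ fs/2 = 20.75 kHz, appears at 15.5 kHz.
109 kHz mod fs = 26 kHz.
26 kHz > fs/2 = 20.75 kHz, folds to fs − 26 kHz = 15.5 kHz.
129 kHz mod fs = 4.5 kHz.
4.5 kHz ≤ fs/2 = 20.75 kHz, appears at 4.5 kHz.
144.5 kHz mod fs = 20 kHz.
20 kHz ≤ fs/2 = 20.75 kHz, appears at 20 kHz.
109 kHz and 140 kHz both map to 15.5 kHz.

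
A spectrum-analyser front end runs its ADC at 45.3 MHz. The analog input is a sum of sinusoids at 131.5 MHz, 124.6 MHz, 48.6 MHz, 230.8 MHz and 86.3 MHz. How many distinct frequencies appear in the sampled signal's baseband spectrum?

4

fs/2 = 22.65 MHz.
131.5 MHz mod fs = 40.9 MHz.
40.9 MHz > fs/2 = 22.65 MHz, folds to fs − 40.9 MHz = 4.4 MHz.
124.6 MHz mod fs = 34 MHz.
34 MHz > fs/2 = 22.65 MHz, folds to fs − 34 MHz = 11.3 MHz.
48.6 MHz mod fs = 3.3 MHz.
3.3 MHz ≤ fs/2 = 22.65 MHz, appears at 3.3 MHz.
230.8 MHz mod fs = 4.3 MHz.
4.3 MHz ≤ fs/2 = 22.65 MHz, appears at 4.3 MHz.
86.3 MHz mod fs = 41 MHz.
41 MHz > fs/2 = 22.65 MHz, folds to fs − 41 MHz = 4.3 MHz.
Distinct values: {3.3 MHz, 4.3 MHz, 4.4 MHz, 11.3 MHz} → 4.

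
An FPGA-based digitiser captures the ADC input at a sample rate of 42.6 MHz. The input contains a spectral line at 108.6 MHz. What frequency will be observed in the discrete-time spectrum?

108.6 MHz mod fs = 23.4 MHz.
23.4 MHz > fs/2 = 21.3 MHz, folds to fs − 23.4 MHz = 19.2 MHz.

19.2 MHz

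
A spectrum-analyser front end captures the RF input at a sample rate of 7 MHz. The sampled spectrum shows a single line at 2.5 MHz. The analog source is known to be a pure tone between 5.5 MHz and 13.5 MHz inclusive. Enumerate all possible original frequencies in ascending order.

Frequencies that alias to 2.5 MHz are k·fs ± 2.5 MHz for integer k ≥ 0.
k=0: 2.5 MHz.
k=1: 4.5 MHz, 9.5 MHz.
k=2: 11.5 MHz, 16.5 MHz.
k=3: 18.5 MHz, 23.5 MHz.
Within [5.5 MHz, 13.5 MHz]: 9.5 MHz, 11.5 MHz.

9.5 MHz, 11.5 MHz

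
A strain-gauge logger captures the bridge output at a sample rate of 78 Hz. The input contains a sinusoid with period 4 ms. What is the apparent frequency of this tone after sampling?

T = 4 ms → f = 1/T = 250 Hz.
250 Hz mod fs = 16 Hz.
16 Hz ≤ fs/2 = 39 Hz, appears at 16 Hz.

16 Hz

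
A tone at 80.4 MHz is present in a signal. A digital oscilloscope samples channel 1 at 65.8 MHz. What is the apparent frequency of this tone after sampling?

14.6 MHz

80.4 MHz mod fs = 14.6 MHz.
14.6 MHz ≤ fs/2 = 32.9 MHz, appears at 14.6 MHz.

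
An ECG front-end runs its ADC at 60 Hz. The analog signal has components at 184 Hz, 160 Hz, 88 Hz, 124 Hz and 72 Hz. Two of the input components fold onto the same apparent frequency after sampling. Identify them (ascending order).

124 Hz, 184 Hz

fs/2 = 30 Hz.
184 Hz mod fs = 4 Hz.
4 Hz ≤ fs/2 = 30 Hz, appears at 4 Hz.
160 Hz mod fs = 40 Hz.
40 Hz > fs/2 = 30 Hz, folds to fs − 40 Hz = 20 Hz.
88 Hz mod fs = 28 Hz.
28 Hz ≤ fs/2 = 30 Hz, appears at 28 Hz.
124 Hz mod fs = 4 Hz.
4 Hz ≤ fs/2 = 30 Hz, appears at 4 Hz.
72 Hz mod fs = 12 Hz.
12 Hz ≤ fs/2 = 30 Hz, appears at 12 Hz.
124 Hz and 184 Hz both map to 4 Hz.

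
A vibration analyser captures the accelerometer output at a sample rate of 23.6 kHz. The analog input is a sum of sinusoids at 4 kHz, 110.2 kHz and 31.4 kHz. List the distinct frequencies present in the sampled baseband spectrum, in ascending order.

4 kHz, 7.8 kHz

fs/2 = 11.8 kHz.
4 kHz ≤ fs/2 = 11.8 kHz, passes unchanged.
110.2 kHz mod fs = 15.8 kHz.
15.8 kHz > fs/2 = 11.8 kHz, folds to fs − 15.8 kHz = 7.8 kHz.
31.4 kHz mod fs = 7.8 kHz.
7.8 kHz ≤ fs/2 = 11.8 kHz, appears at 7.8 kHz.
Distinct values: {4 kHz, 7.8 kHz}.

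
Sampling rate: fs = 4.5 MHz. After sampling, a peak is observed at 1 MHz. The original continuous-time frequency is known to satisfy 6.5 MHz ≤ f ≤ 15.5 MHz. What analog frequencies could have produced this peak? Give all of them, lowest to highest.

8 MHz, 10 MHz, 12.5 MHz, 14.5 MHz

Frequencies that alias to 1 MHz are k·fs ± 1 MHz for integer k ≥ 0.
k=0: 1 MHz.
k=1: 3.5 MHz, 5.5 MHz.
k=2: 8 MHz, 10 MHz.
k=3: 12.5 MHz, 14.5 MHz.
k=4: 17 MHz, 19 MHz.
Within [6.5 MHz, 15.5 MHz]: 8 MHz, 10 MHz, 12.5 MHz, 14.5 MHz.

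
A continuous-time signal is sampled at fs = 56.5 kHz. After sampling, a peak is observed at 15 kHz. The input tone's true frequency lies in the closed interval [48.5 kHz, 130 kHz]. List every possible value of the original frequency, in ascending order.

Frequencies that alias to 15 kHz are k·fs ± 15 kHz for integer k ≥ 0.
k=0: 15 kHz.
k=1: 41.5 kHz, 71.5 kHz.
k=2: 98 kHz, 128 kHz.
k=3: 154.5 kHz, 184.5 kHz.
Within [48.5 kHz, 130 kHz]: 71.5 kHz, 98 kHz, 128 kHz.

71.5 kHz, 98 kHz, 128 kHz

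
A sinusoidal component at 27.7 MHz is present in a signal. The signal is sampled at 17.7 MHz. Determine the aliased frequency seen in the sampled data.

7.7 MHz

27.7 MHz mod fs = 10 MHz.
10 MHz > fs/2 = 8.85 MHz, folds to fs − 10 MHz = 7.7 MHz.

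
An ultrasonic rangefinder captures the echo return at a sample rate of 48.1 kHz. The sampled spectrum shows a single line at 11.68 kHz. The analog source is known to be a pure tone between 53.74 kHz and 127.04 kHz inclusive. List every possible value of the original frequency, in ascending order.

Frequencies that alias to 11.68 kHz are k·fs ± 11.68 kHz for integer k ≥ 0.
k=0: 11.68 kHz.
k=1: 36.42 kHz, 59.78 kHz.
k=2: 84.52 kHz, 107.88 kHz.
k=3: 132.62 kHz, 155.98 kHz.
Within [53.74 kHz, 127.04 kHz]: 59.78 kHz, 84.52 kHz, 107.88 kHz.

59.78 kHz, 84.52 kHz, 107.88 kHz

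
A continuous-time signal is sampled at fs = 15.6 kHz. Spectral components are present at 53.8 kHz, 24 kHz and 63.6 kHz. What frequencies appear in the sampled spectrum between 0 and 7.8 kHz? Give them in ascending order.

fs/2 = 7.8 kHz.
53.8 kHz mod fs = 7 kHz.
7 kHz ≤ fs/2 = 7.8 kHz, appears at 7 kHz.
24 kHz mod fs = 8.4 kHz.
8.4 kHz > fs/2 = 7.8 kHz, folds to fs − 8.4 kHz = 7.2 kHz.
63.6 kHz mod fs = 1.2 kHz.
1.2 kHz ≤ fs/2 = 7.8 kHz, appears at 1.2 kHz.
Distinct values: {1.2 kHz, 7 kHz, 7.2 kHz}.

1.2 kHz, 7 kHz, 7.2 kHz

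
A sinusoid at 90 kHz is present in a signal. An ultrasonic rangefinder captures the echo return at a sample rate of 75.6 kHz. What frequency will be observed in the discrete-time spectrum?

14.4 kHz

90 kHz mod fs = 14.4 kHz.
14.4 kHz ≤ fs/2 = 37.8 kHz, appears at 14.4 kHz.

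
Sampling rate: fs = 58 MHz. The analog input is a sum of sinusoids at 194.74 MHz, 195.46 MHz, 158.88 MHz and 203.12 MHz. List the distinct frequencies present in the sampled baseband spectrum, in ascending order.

fs/2 = 29 MHz.
194.74 MHz mod fs = 20.74 MHz.
20.74 MHz ≤ fs/2 = 29 MHz, appears at 20.74 MHz.
195.46 MHz mod fs = 21.46 MHz.
21.46 MHz ≤ fs/2 = 29 MHz, appears at 21.46 MHz.
158.88 MHz mod fs = 42.88 MHz.
42.88 MHz > fs/2 = 29 MHz, folds to fs − 42.88 MHz = 15.12 MHz.
203.12 MHz mod fs = 29.12 MHz.
29.12 MHz > fs/2 = 29 MHz, folds to fs − 29.12 MHz = 28.88 MHz.
Distinct values: {15.12 MHz, 20.74 MHz, 21.46 MHz, 28.88 MHz}.

15.12 MHz, 20.74 MHz, 21.46 MHz, 28.88 MHz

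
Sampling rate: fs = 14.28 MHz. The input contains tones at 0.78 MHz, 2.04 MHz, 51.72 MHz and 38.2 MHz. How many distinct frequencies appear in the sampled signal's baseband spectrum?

fs/2 = 7.14 MHz.
0.78 MHz ≤ fs/2 = 7.14 MHz, passes unchanged.
2.04 MHz ≤ fs/2 = 7.14 MHz, passes unchanged.
51.72 MHz mod fs = 8.88 MHz.
8.88 MHz > fs/2 = 7.14 MHz, folds to fs − 8.88 MHz = 5.4 MHz.
38.2 MHz mod fs = 9.64 MHz.
9.64 MHz > fs/2 = 7.14 MHz, folds to fs − 9.64 MHz = 4.64 MHz.
Distinct values: {0.78 MHz, 2.04 MHz, 4.64 MHz, 5.4 MHz} → 4.

4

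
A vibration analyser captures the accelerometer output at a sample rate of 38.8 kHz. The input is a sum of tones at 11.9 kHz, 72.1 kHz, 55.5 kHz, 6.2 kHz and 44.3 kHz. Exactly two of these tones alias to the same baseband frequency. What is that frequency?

fs/2 = 19.4 kHz.
11.9 kHz ≤ fs/2 = 19.4 kHz, passes unchanged.
72.1 kHz mod fs = 33.3 kHz.
33.3 kHz > fs/2 = 19.4 kHz, folds to fs − 33.3 kHz = 5.5 kHz.
55.5 kHz mod fs = 16.7 kHz.
16.7 kHz ≤ fs/2 = 19.4 kHz, appears at 16.7 kHz.
6.2 kHz ≤ fs/2 = 19.4 kHz, passes unchanged.
44.3 kHz mod fs = 5.5 kHz.
5.5 kHz ≤ fs/2 = 19.4 kHz, appears at 5.5 kHz.
44.3 kHz and 72.1 kHz both map to 5.5 kHz.

5.5 kHz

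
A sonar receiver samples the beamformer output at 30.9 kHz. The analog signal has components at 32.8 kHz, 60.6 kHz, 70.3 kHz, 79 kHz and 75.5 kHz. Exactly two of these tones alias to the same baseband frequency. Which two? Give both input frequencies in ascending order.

75.5 kHz, 79 kHz

fs/2 = 15.45 kHz.
32.8 kHz mod fs = 1.9 kHz.
1.9 kHz ≤ fs/2 = 15.45 kHz, appears at 1.9 kHz.
60.6 kHz mod fs = 29.7 kHz.
29.7 kHz > fs/2 = 15.45 kHz, folds to fs − 29.7 kHz = 1.2 kHz.
70.3 kHz mod fs = 8.5 kHz.
8.5 kHz ≤ fs/2 = 15.45 kHz, appears at 8.5 kHz.
79 kHz mod fs = 17.2 kHz.
17.2 kHz > fs/2 = 15.45 kHz, folds to fs − 17.2 kHz = 13.7 kHz.
75.5 kHz mod fs = 13.7 kHz.
13.7 kHz ≤ fs/2 = 15.45 kHz, appears at 13.7 kHz.
75.5 kHz and 79 kHz both map to 13.7 kHz.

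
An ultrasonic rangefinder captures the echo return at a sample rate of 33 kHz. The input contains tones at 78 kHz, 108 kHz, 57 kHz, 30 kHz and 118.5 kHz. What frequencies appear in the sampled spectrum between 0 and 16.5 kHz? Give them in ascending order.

3 kHz, 9 kHz, 12 kHz, 13.5 kHz

fs/2 = 16.5 kHz.
78 kHz mod fs = 12 kHz.
12 kHz ≤ fs/2 = 16.5 kHz, appears at 12 kHz.
108 kHz mod fs = 9 kHz.
9 kHz ≤ fs/2 = 16.5 kHz, appears at 9 kHz.
57 kHz mod fs = 24 kHz.
24 kHz > fs/2 = 16.5 kHz, folds to fs − 24 kHz = 9 kHz.
30 kHz > fs/2 = 16.5 kHz, folds to fs − 30 kHz = 3 kHz.
118.5 kHz mod fs = 19.5 kHz.
19.5 kHz > fs/2 = 16.5 kHz, folds to fs − 19.5 kHz = 13.5 kHz.
Distinct values: {3 kHz, 9 kHz, 12 kHz, 13.5 kHz}.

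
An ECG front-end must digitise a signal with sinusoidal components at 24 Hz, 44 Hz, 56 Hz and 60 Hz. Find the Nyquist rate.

120 Hz

Highest-frequency component: 60 Hz.
Nyquist rate = 2 × 60 Hz = 120 Hz.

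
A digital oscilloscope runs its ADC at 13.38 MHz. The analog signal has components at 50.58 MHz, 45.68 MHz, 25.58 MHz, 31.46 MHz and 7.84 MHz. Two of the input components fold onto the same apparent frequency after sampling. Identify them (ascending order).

fs/2 = 6.69 MHz.
50.58 MHz mod fs = 10.44 MHz.
10.44 MHz > fs/2 = 6.69 MHz, folds to fs − 10.44 MHz = 2.94 MHz.
45.68 MHz mod fs = 5.54 MHz.
5.54 MHz ≤ fs/2 = 6.69 MHz, appears at 5.54 MHz.
25.58 MHz mod fs = 12.2 MHz.
12.2 MHz > fs/2 = 6.69 MHz, folds to fs − 12.2 MHz = 1.18 MHz.
31.46 MHz mod fs = 4.7 MHz.
4.7 MHz ≤ fs/2 = 6.69 MHz, appears at 4.7 MHz.
7.84 MHz > fs/2 = 6.69 MHz, folds to fs − 7.84 MHz = 5.54 MHz.
7.84 MHz and 45.68 MHz both map to 5.54 MHz.

7.84 MHz, 45.68 MHz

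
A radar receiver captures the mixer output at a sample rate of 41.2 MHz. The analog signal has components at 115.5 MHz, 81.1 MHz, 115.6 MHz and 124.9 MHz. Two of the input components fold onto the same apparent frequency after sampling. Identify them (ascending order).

81.1 MHz, 124.9 MHz

fs/2 = 20.6 MHz.
115.5 MHz mod fs = 33.1 MHz.
33.1 MHz > fs/2 = 20.6 MHz, folds to fs − 33.1 MHz = 8.1 MHz.
81.1 MHz mod fs = 39.9 MHz.
39.9 MHz > fs/2 = 20.6 MHz, folds to fs − 39.9 MHz = 1.3 MHz.
115.6 MHz mod fs = 33.2 MHz.
33.2 MHz > fs/2 = 20.6 MHz, folds to fs − 33.2 MHz = 8 MHz.
124.9 MHz mod fs = 1.3 MHz.
1.3 MHz ≤ fs/2 = 20.6 MHz, appears at 1.3 MHz.
81.1 MHz and 124.9 MHz both map to 1.3 MHz.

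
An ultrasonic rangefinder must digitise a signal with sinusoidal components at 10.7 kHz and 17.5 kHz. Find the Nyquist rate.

35 kHz

Highest-frequency component: 17.5 kHz.
Nyquist rate = 2 × 17.5 kHz = 35 kHz.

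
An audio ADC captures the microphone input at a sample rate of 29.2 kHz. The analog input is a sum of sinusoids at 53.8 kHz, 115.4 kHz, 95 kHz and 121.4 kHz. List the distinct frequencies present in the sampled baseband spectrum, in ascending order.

fs/2 = 14.6 kHz.
53.8 kHz mod fs = 24.6 kHz.
24.6 kHz > fs/2 = 14.6 kHz, folds to fs − 24.6 kHz = 4.6 kHz.
115.4 kHz mod fs = 27.8 kHz.
27.8 kHz > fs/2 = 14.6 kHz, folds to fs − 27.8 kHz = 1.4 kHz.
95 kHz mod fs = 7.4 kHz.
7.4 kHz ≤ fs/2 = 14.6 kHz, appears at 7.4 kHz.
121.4 kHz mod fs = 4.6 kHz.
4.6 kHz ≤ fs/2 = 14.6 kHz, appears at 4.6 kHz.
Distinct values: {1.4 kHz, 4.6 kHz, 7.4 kHz}.

1.4 kHz, 4.6 kHz, 7.4 kHz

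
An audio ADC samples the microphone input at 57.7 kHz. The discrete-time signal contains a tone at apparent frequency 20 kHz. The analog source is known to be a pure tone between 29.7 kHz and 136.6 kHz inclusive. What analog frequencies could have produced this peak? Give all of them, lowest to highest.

Frequencies that alias to 20 kHz are k·fs ± 20 kHz for integer k ≥ 0.
k=0: 20 kHz.
k=1: 37.7 kHz, 77.7 kHz.
k=2: 95.4 kHz, 135.4 kHz.
k=3: 153.1 kHz, 193.1 kHz.
Within [29.7 kHz, 136.6 kHz]: 37.7 kHz, 77.7 kHz, 95.4 kHz, 135.4 kHz.

37.7 kHz, 77.7 kHz, 95.4 kHz, 135.4 kHz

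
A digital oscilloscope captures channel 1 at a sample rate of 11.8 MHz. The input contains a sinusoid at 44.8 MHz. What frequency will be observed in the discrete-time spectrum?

44.8 MHz mod fs = 9.4 MHz.
9.4 MHz > fs/2 = 5.9 MHz, folds to fs − 9.4 MHz = 2.4 MHz.

2.4 MHz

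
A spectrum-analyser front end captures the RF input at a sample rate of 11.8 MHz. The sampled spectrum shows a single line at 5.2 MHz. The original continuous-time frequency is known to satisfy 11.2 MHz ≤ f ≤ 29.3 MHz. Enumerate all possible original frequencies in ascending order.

17 MHz, 18.4 MHz, 28.8 MHz

Frequencies that alias to 5.2 MHz are k·fs ± 5.2 MHz for integer k ≥ 0.
k=0: 5.2 MHz.
k=1: 6.6 MHz, 17 MHz.
k=2: 18.4 MHz, 28.8 MHz.
k=3: 30.2 MHz, 40.6 MHz.
Within [11.2 MHz, 29.3 MHz]: 17 MHz, 18.4 MHz, 28.8 MHz.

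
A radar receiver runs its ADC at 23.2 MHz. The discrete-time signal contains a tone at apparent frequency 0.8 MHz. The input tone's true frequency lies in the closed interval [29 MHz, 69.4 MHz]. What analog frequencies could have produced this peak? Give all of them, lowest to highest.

Frequencies that alias to 0.8 MHz are k·fs ± 0.8 MHz for integer k ≥ 0.
k=0: 0.8 MHz.
k=1: 22.4 MHz, 24 MHz.
k=2: 45.6 MHz, 47.2 MHz.
k=3: 68.8 MHz, 70.4 MHz.
k=4: 92 MHz, 93.6 MHz.
Within [29 MHz, 69.4 MHz]: 45.6 MHz, 47.2 MHz, 68.8 MHz.

45.6 MHz, 47.2 MHz, 68.8 MHz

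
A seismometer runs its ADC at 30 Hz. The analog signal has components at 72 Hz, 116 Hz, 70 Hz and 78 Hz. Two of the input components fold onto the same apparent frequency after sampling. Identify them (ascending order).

72 Hz, 78 Hz

fs/2 = 15 Hz.
72 Hz mod fs = 12 Hz.
12 Hz ≤ fs/2 = 15 Hz, appears at 12 Hz.
116 Hz mod fs = 26 Hz.
26 Hz > fs/2 = 15 Hz, folds to fs − 26 Hz = 4 Hz.
70 Hz mod fs = 10 Hz.
10 Hz ≤ fs/2 = 15 Hz, appears at 10 Hz.
78 Hz mod fs = 18 Hz.
18 Hz > fs/2 = 15 Hz, folds to fs − 18 Hz = 12 Hz.
72 Hz and 78 Hz both map to 12 Hz.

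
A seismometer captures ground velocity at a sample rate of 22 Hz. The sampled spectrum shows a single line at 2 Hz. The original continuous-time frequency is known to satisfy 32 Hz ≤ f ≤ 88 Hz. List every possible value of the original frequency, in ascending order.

42 Hz, 46 Hz, 64 Hz, 68 Hz, 86 Hz

Frequencies that alias to 2 Hz are k·fs ± 2 Hz for integer k ≥ 0.
k=0: 2 Hz.
k=1: 20 Hz, 24 Hz.
k=2: 42 Hz, 46 Hz.
k=3: 64 Hz, 68 Hz.
k=4: 86 Hz, 90 Hz.
k=5: 108 Hz, 112 Hz.
Within [32 Hz, 88 Hz]: 42 Hz, 46 Hz, 64 Hz, 68 Hz, 86 Hz.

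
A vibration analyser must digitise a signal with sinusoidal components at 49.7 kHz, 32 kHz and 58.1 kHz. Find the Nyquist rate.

Highest-frequency component: 58.1 kHz.
Nyquist rate = 2 × 58.1 kHz = 116.2 kHz.

116.2 kHz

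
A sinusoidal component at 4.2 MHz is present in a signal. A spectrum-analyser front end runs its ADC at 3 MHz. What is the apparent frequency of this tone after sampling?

4.2 MHz mod fs = 1.2 MHz.
1.2 MHz ≤ fs/2 = 1.5 MHz, appears at 1.2 MHz.

1.2 MHz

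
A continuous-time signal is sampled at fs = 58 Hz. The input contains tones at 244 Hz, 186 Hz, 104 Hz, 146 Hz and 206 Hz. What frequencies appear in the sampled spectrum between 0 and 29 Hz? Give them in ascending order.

12 Hz, 26 Hz, 28 Hz

fs/2 = 29 Hz.
244 Hz mod fs = 12 Hz.
12 Hz ≤ fs/2 = 29 Hz, appears at 12 Hz.
186 Hz mod fs = 12 Hz.
12 Hz ≤ fs/2 = 29 Hz, appears at 12 Hz.
104 Hz mod fs = 46 Hz.
46 Hz > fs/2 = 29 Hz, folds to fs − 46 Hz = 12 Hz.
146 Hz mod fs = 30 Hz.
30 Hz > fs/2 = 29 Hz, folds to fs − 30 Hz = 28 Hz.
206 Hz mod fs = 32 Hz.
32 Hz > fs/2 = 29 Hz, folds to fs − 32 Hz = 26 Hz.
Distinct values: {12 Hz, 26 Hz, 28 Hz}.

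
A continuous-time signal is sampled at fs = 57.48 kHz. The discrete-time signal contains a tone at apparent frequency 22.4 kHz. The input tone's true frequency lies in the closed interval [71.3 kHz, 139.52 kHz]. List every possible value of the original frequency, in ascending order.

Frequencies that alias to 22.4 kHz are k·fs ± 22.4 kHz for integer k ≥ 0.
k=0: 22.4 kHz.
k=1: 35.08 kHz, 79.88 kHz.
k=2: 92.56 kHz, 137.36 kHz.
k=3: 150.04 kHz, 194.84 kHz.
Within [71.3 kHz, 139.52 kHz]: 79.88 kHz, 92.56 kHz, 137.36 kHz.

79.88 kHz, 92.56 kHz, 137.36 kHz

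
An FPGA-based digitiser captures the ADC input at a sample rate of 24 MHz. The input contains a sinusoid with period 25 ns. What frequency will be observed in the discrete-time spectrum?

T = 25 ns → f = 1/T = 40 MHz.
40 MHz mod fs = 16 MHz.
16 MHz > fs/2 = 12 MHz, folds to fs − 16 MHz = 8 MHz.

8 MHz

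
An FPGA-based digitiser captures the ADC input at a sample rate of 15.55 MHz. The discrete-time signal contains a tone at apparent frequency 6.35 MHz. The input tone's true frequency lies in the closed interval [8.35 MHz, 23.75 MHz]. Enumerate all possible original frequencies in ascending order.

Frequencies that alias to 6.35 MHz are k·fs ± 6.35 MHz for integer k ≥ 0.
k=0: 6.35 MHz.
k=1: 9.2 MHz, 21.9 MHz.
k=2: 24.75 MHz, 37.45 MHz.
Within [8.35 MHz, 23.75 MHz]: 9.2 MHz, 21.9 MHz.

9.2 MHz, 21.9 MHz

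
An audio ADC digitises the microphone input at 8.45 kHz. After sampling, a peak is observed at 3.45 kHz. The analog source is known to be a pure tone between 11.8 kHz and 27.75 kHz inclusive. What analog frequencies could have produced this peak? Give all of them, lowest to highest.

11.9 kHz, 13.45 kHz, 20.35 kHz, 21.9 kHz

Frequencies that alias to 3.45 kHz are k·fs ± 3.45 kHz for integer k ≥ 0.
k=0: 3.45 kHz.
k=1: 5 kHz, 11.9 kHz.
k=2: 13.45 kHz, 20.35 kHz.
k=3: 21.9 kHz, 28.8 kHz.
k=4: 30.35 kHz, 37.25 kHz.
Within [11.8 kHz, 27.75 kHz]: 11.9 kHz, 13.45 kHz, 20.35 kHz, 21.9 kHz.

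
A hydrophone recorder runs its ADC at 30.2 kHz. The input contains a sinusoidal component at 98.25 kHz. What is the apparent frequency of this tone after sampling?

98.25 kHz mod fs = 7.65 kHz.
7.65 kHz ≤ fs/2 = 15.1 kHz, appears at 7.65 kHz.

7.65 kHz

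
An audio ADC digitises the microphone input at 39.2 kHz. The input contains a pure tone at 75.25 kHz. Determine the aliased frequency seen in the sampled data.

3.15 kHz

75.25 kHz mod fs = 36.05 kHz.
36.05 kHz > fs/2 = 19.6 kHz, folds to fs − 36.05 kHz = 3.15 kHz.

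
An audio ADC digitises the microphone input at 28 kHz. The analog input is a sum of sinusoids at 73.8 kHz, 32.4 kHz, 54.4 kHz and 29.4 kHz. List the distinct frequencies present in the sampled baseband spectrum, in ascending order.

fs/2 = 14 kHz.
73.8 kHz mod fs = 17.8 kHz.
17.8 kHz > fs/2 = 14 kHz, folds to fs − 17.8 kHz = 10.2 kHz.
32.4 kHz mod fs = 4.4 kHz.
4.4 kHz ≤ fs/2 = 14 kHz, appears at 4.4 kHz.
54.4 kHz mod fs = 26.4 kHz.
26.4 kHz > fs/2 = 14 kHz, folds to fs − 26.4 kHz = 1.6 kHz.
29.4 kHz mod fs = 1.4 kHz.
1.4 kHz ≤ fs/2 = 14 kHz, appears at 1.4 kHz.
Distinct values: {1.4 kHz, 1.6 kHz, 4.4 kHz, 10.2 kHz}.

1.4 kHz, 1.6 kHz, 4.4 kHz, 10.2 kHz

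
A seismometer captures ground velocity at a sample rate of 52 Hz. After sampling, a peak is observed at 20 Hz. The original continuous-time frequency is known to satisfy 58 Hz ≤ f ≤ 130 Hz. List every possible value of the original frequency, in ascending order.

72 Hz, 84 Hz, 124 Hz

Frequencies that alias to 20 Hz are k·fs ± 20 Hz for integer k ≥ 0.
k=0: 20 Hz.
k=1: 32 Hz, 72 Hz.
k=2: 84 Hz, 124 Hz.
k=3: 136 Hz, 176 Hz.
Within [58 Hz, 130 Hz]: 72 Hz, 84 Hz, 124 Hz.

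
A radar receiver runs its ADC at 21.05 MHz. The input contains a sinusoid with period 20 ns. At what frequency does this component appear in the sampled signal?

T = 20 ns → f = 1/T = 50 MHz.
50 MHz mod fs = 7.9 MHz.
7.9 MHz ≤ fs/2 = 10.525 MHz, appears at 7.9 MHz.

7.9 MHz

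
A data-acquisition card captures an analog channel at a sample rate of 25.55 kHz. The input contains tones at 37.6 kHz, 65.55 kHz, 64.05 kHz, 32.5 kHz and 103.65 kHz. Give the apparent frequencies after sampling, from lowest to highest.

fs/2 = 12.775 kHz.
37.6 kHz mod fs = 12.05 kHz.
12.05 kHz ≤ fs/2 = 12.775 kHz, appears at 12.05 kHz.
65.55 kHz mod fs = 14.45 kHz.
14.45 kHz > fs/2 = 12.775 kHz, folds to fs − 14.45 kHz = 11.1 kHz.
64.05 kHz mod fs = 12.95 kHz.
12.95 kHz > fs/2 = 12.775 kHz, folds to fs − 12.95 kHz = 12.6 kHz.
32.5 kHz mod fs = 6.95 kHz.
6.95 kHz ≤ fs/2 = 12.775 kHz, appears at 6.95 kHz.
103.65 kHz mod fs = 1.45 kHz.
1.45 kHz ≤ fs/2 = 12.775 kHz, appears at 1.45 kHz.
Distinct values: {1.45 kHz, 6.95 kHz, 11.1 kHz, 12.05 kHz, 12.6 kHz}.

1.45 kHz, 6.95 kHz, 11.1 kHz, 12.05 kHz, 12.6 kHz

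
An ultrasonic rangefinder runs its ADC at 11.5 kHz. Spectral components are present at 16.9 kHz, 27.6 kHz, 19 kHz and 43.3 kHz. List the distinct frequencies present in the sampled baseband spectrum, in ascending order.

2.7 kHz, 4 kHz, 4.6 kHz, 5.4 kHz

fs/2 = 5.75 kHz.
16.9 kHz mod fs = 5.4 kHz.
5.4 kHz ≤ fs/2 = 5.75 kHz, appears at 5.4 kHz.
27.6 kHz mod fs = 4.6 kHz.
4.6 kHz ≤ fs/2 = 5.75 kHz, appears at 4.6 kHz.
19 kHz mod fs = 7.5 kHz.
7.5 kHz > fs/2 = 5.75 kHz, folds to fs − 7.5 kHz = 4 kHz.
43.3 kHz mod fs = 8.8 kHz.
8.8 kHz > fs/2 = 5.75 kHz, folds to fs − 8.8 kHz = 2.7 kHz.
Distinct values: {2.7 kHz, 4 kHz, 4.6 kHz, 5.4 kHz}.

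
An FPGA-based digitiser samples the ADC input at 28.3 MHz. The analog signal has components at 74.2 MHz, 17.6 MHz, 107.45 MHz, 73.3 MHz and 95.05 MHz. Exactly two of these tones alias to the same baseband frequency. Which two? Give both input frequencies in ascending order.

fs/2 = 14.15 MHz.
74.2 MHz mod fs = 17.6 MHz.
17.6 MHz > fs/2 = 14.15 MHz, folds to fs − 17.6 MHz = 10.7 MHz.
17.6 MHz > fs/2 = 14.15 MHz, folds to fs − 17.6 MHz = 10.7 MHz.
107.45 MHz mod fs = 22.55 MHz.
22.55 MHz > fs/2 = 14.15 MHz, folds to fs − 22.55 MHz = 5.75 MHz.
73.3 MHz mod fs = 16.7 MHz.
16.7 MHz > fs/2 = 14.15 MHz, folds to fs − 16.7 MHz = 11.6 MHz.
95.05 MHz mod fs = 10.15 MHz.
10.15 MHz ≤ fs/2 = 14.15 MHz, appears at 10.15 MHz.
17.6 MHz and 74.2 MHz both map to 10.7 MHz.

17.6 MHz, 74.2 MHz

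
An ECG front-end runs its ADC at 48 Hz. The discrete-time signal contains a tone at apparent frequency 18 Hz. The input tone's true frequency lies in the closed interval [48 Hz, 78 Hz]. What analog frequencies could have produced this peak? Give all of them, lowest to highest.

Frequencies that alias to 18 Hz are k·fs ± 18 Hz for integer k ≥ 0.
k=0: 18 Hz.
k=1: 30 Hz, 66 Hz.
k=2: 78 Hz, 114 Hz.
k=3: 126 Hz, 162 Hz.
Within [48 Hz, 78 Hz]: 66 Hz, 78 Hz.

66 Hz, 78 Hz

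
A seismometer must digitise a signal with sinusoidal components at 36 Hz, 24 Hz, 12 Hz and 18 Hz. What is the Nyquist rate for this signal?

Highest-frequency component: 36 Hz.
Nyquist rate = 2 × 36 Hz = 72 Hz.

72 Hz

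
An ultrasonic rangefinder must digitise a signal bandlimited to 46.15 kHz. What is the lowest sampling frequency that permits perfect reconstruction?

Nyquist rate = 2 × 46.15 kHz = 92.3 kHz.

92.3 kHz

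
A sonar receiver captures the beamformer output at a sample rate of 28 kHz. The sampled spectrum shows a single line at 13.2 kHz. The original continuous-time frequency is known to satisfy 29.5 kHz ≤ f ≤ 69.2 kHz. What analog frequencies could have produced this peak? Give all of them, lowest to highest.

Frequencies that alias to 13.2 kHz are k·fs ± 13.2 kHz for integer k ≥ 0.
k=0: 13.2 kHz.
k=1: 14.8 kHz, 41.2 kHz.
k=2: 42.8 kHz, 69.2 kHz.
k=3: 70.8 kHz, 97.2 kHz.
Within [29.5 kHz, 69.2 kHz]: 41.2 kHz, 42.8 kHz, 69.2 kHz.

41.2 kHz, 42.8 kHz, 69.2 kHz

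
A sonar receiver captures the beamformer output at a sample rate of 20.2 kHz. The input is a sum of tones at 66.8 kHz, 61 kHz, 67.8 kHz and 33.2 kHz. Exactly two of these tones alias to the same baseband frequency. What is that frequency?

fs/2 = 10.1 kHz.
66.8 kHz mod fs = 6.2 kHz.
6.2 kHz ≤ fs/2 = 10.1 kHz, appears at 6.2 kHz.
61 kHz mod fs = 0.4 kHz.
0.4 kHz ≤ fs/2 = 10.1 kHz, appears at 0.4 kHz.
67.8 kHz mod fs = 7.2 kHz.
7.2 kHz ≤ fs/2 = 10.1 kHz, appears at 7.2 kHz.
33.2 kHz mod fs = 13 kHz.
13 kHz > fs/2 = 10.1 kHz, folds to fs − 13 kHz = 7.2 kHz.
33.2 kHz and 67.8 kHz both map to 7.2 kHz.

7.2 kHz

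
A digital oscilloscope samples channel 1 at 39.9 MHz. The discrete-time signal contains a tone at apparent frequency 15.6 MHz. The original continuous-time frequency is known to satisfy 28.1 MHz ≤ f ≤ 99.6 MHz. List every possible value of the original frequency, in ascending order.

Frequencies that alias to 15.6 MHz are k·fs ± 15.6 MHz for integer k ≥ 0.
k=0: 15.6 MHz.
k=1: 24.3 MHz, 55.5 MHz.
k=2: 64.2 MHz, 95.4 MHz.
k=3: 104.1 MHz, 135.3 MHz.
Within [28.1 MHz, 99.6 MHz]: 55.5 MHz, 64.2 MHz, 95.4 MHz.

55.5 MHz, 64.2 MHz, 95.4 MHz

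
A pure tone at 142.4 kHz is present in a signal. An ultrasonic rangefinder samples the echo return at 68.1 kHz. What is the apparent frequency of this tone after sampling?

6.2 kHz

142.4 kHz mod fs = 6.2 kHz.
6.2 kHz ≤ fs/2 = 34.05 kHz, appears at 6.2 kHz.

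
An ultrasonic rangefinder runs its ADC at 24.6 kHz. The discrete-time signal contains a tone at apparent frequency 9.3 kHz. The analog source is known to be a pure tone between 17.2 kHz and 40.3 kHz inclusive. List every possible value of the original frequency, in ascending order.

Frequencies that alias to 9.3 kHz are k·fs ± 9.3 kHz for integer k ≥ 0.
k=0: 9.3 kHz.
k=1: 15.3 kHz, 33.9 kHz.
k=2: 39.9 kHz, 58.5 kHz.
k=3: 64.5 kHz, 83.1 kHz.
Within [17.2 kHz, 40.3 kHz]: 33.9 kHz, 39.9 kHz.

33.9 kHz, 39.9 kHz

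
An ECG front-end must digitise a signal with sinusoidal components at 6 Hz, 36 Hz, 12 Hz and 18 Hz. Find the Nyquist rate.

Highest-frequency component: 36 Hz.
Nyquist rate = 2 × 36 Hz = 72 Hz.

72 Hz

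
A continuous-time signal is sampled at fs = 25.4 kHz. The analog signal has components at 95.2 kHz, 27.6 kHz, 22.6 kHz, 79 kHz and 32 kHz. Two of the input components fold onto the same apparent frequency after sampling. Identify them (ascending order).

22.6 kHz, 79 kHz

fs/2 = 12.7 kHz.
95.2 kHz mod fs = 19 kHz.
19 kHz > fs/2 = 12.7 kHz, folds to fs − 19 kHz = 6.4 kHz.
27.6 kHz mod fs = 2.2 kHz.
2.2 kHz ≤ fs/2 = 12.7 kHz, appears at 2.2 kHz.
22.6 kHz > fs/2 = 12.7 kHz, folds to fs − 22.6 kHz = 2.8 kHz.
79 kHz mod fs = 2.8 kHz.
2.8 kHz ≤ fs/2 = 12.7 kHz, appears at 2.8 kHz.
32 kHz mod fs = 6.6 kHz.
6.6 kHz ≤ fs/2 = 12.7 kHz, appears at 6.6 kHz.
22.6 kHz and 79 kHz both map to 2.8 kHz.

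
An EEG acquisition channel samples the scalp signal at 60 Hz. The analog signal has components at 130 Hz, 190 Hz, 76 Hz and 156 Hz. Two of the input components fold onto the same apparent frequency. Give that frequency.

10 Hz

fs/2 = 30 Hz.
130 Hz mod fs = 10 Hz.
10 Hz ≤ fs/2 = 30 Hz, appears at 10 Hz.
190 Hz mod fs = 10 Hz.
10 Hz ≤ fs/2 = 30 Hz, appears at 10 Hz.
76 Hz mod fs = 16 Hz.
16 Hz ≤ fs/2 = 30 Hz, appears at 16 Hz.
156 Hz mod fs = 36 Hz.
36 Hz > fs/2 = 30 Hz, folds to fs − 36 Hz = 24 Hz.
130 Hz and 190 Hz both map to 10 Hz.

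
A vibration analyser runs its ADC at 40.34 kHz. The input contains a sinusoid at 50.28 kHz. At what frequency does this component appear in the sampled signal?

9.94 kHz

50.28 kHz mod fs = 9.94 kHz.
9.94 kHz ≤ fs/2 = 20.17 kHz, appears at 9.94 kHz.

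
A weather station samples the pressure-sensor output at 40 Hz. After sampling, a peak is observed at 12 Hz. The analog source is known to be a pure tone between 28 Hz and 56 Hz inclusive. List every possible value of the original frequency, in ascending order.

Frequencies that alias to 12 Hz are k·fs ± 12 Hz for integer k ≥ 0.
k=0: 12 Hz.
k=1: 28 Hz, 52 Hz.
k=2: 68 Hz, 92 Hz.
Within [28 Hz, 56 Hz]: 28 Hz, 52 Hz.

28 Hz, 52 Hz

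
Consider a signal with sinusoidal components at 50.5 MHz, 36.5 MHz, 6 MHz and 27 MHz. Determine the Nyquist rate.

Highest-frequency component: 50.5 MHz.
Nyquist rate = 2 × 50.5 MHz = 101 MHz.

101 MHz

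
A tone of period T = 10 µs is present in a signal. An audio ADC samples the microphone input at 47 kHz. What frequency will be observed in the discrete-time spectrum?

T = 10 µs → f = 1/T = 100 kHz.
100 kHz mod fs = 6 kHz.
6 kHz ≤ fs/2 = 23.5 kHz, appears at 6 kHz.

6 kHz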